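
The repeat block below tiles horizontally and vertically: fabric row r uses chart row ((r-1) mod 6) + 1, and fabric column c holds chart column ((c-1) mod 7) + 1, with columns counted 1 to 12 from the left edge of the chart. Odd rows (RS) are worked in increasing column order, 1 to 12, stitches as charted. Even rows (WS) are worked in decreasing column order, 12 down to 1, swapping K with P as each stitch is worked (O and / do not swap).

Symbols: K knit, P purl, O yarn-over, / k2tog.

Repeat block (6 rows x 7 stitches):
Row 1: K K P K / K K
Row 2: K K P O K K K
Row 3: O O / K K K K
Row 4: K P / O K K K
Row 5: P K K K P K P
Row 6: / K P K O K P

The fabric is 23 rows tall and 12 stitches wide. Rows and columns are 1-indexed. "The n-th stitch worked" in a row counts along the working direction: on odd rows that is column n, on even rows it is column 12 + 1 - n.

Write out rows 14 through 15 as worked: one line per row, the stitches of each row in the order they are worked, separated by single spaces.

== ROWS AS WORKED ==
P O K P P P P P O K P P
O O / K K K K O O / K K

Derivation:
Row 14: chart row 2, WS - tiled (columns 1-12): K K P O K K K K K P O K; work from column 12 back to 1 with K<->P swapped.
Row 15: chart row 3, RS - tile across columns 1-12 and work as-is.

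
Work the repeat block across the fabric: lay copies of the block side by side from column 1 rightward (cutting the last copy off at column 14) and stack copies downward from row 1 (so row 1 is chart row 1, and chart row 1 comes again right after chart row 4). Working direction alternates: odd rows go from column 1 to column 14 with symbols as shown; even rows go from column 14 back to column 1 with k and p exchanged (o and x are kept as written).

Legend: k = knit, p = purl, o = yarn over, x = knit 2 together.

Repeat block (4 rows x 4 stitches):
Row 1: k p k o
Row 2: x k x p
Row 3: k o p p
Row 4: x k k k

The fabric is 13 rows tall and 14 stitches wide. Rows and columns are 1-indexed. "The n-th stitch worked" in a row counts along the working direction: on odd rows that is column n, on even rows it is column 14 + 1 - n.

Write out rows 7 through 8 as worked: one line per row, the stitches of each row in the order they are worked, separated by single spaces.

Result:
k o p p k o p p k o p p k o
p x p p p x p p p x p p p x

Derivation:
Row 7: chart row 3, RS - tile across columns 1-14 and work as-is.
Row 8: chart row 4, WS - tiled (columns 1-14): x k k k x k k k x k k k x k; work from column 14 back to 1 with k<->p swapped.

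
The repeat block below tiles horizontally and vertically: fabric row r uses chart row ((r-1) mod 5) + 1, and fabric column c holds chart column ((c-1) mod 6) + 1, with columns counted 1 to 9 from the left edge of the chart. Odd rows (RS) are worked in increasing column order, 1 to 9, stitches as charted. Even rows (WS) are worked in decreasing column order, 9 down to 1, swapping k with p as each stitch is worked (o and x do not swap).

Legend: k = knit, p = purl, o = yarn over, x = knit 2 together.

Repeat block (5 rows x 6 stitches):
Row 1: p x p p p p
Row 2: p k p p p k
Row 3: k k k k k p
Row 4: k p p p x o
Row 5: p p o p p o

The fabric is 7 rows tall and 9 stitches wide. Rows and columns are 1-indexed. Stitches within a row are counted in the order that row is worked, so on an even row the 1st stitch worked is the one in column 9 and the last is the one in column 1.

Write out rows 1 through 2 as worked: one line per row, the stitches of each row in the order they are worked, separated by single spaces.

== ROWS AS WORKED ==
p x p p p p p x p
k p k p k k k p k

Derivation:
Row 1: chart row 1, RS - tile across columns 1-9 and work as-is.
Row 2: chart row 2, WS - tiled (columns 1-9): p k p p p k p k p; work from column 9 back to 1 with k<->p swapped.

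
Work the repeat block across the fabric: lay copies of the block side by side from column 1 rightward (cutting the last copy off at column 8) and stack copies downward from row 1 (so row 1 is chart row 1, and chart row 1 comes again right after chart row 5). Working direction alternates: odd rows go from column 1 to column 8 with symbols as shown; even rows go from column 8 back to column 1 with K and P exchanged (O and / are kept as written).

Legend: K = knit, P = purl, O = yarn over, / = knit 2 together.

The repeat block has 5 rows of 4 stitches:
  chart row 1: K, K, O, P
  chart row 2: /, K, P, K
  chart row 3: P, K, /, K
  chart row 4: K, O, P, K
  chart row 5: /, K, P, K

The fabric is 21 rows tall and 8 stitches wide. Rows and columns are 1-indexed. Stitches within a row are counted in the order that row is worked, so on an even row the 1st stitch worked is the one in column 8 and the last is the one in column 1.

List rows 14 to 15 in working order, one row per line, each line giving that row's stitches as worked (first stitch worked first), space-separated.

Rows as worked:
P K O P P K O P
/ K P K / K P K

Derivation:
Row 14: chart row 4, WS - tiled (columns 1-8): K O P K K O P K; work from column 8 back to 1 with K<->P swapped.
Row 15: chart row 5, RS - tile across columns 1-8 and work as-is.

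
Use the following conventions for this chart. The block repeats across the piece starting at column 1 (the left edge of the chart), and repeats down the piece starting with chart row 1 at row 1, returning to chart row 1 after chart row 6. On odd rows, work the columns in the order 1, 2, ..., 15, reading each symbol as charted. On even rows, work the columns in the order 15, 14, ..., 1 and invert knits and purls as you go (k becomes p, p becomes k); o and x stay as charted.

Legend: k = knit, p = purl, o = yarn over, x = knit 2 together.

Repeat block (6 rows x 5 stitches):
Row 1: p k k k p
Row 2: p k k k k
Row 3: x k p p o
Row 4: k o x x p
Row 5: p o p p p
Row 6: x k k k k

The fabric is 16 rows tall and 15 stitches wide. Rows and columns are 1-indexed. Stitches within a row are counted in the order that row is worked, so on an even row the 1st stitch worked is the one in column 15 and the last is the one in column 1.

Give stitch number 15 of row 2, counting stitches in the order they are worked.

Result:
k

Derivation:
Row 2 uses chart row ((2-1) mod 6)+1 = 2. Row 2 is even, so WS.
Chart row 2 tiled across columns 1-15: p k k k k p k k k k p k k k k
WS: work from column 15 back to column 1 (reverse the tiled row), swapping k<->p (o and x unchanged).
Row 2 as worked: p p p p k p p p p k p p p p k
The 15th stitch worked is k.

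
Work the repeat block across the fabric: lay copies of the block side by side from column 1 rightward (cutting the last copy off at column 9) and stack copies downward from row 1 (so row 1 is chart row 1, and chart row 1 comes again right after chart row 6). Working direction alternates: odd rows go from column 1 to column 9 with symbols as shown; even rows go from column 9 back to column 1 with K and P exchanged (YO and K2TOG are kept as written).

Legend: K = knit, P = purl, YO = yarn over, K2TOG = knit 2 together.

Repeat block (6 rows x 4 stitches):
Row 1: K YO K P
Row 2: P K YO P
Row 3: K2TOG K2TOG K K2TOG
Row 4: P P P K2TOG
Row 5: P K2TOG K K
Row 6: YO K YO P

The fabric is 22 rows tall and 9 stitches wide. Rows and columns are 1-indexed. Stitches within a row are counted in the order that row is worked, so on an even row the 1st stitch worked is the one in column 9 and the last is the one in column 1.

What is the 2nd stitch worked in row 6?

Result:
K

Derivation:
For row 6: chart row = ((6-1) mod 6) + 1 = 6; this is a WS (even) row.
Chart row 6 tiled across columns 1-9: YO K YO P YO K YO P YO
WS: work from column 9 back to column 1 (reverse the tiled row), swapping K<->P (YO and K2TOG unchanged).
Row 6 as worked: YO K YO P YO K YO P YO
Stitch 2 in working order -> K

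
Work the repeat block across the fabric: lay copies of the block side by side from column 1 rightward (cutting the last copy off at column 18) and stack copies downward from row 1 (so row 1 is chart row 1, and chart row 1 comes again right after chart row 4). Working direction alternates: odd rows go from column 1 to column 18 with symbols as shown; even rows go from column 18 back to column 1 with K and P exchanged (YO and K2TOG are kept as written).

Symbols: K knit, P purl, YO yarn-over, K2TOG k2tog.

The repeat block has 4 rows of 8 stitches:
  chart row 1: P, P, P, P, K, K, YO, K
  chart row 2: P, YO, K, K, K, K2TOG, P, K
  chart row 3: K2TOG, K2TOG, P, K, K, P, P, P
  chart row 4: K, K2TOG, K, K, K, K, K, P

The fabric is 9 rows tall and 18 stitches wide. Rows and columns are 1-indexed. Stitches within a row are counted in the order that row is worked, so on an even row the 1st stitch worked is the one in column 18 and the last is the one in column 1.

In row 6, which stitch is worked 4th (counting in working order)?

Stitch:
K

Derivation:
Row 6 uses chart row ((6-1) mod 4)+1 = 2. Row 6 is even, so WS.
Chart row 2 tiled across columns 1-18: P YO K K K K2TOG P K P YO K K K K2TOG P K P YO
WS row: flip the tiled sequence (start at column 18) and apply K<->P; YO and K2TOG stay.
Row 6 as worked: YO K P K K2TOG P P P YO K P K K2TOG P P P YO K
Counting 4 along the worked row gives K.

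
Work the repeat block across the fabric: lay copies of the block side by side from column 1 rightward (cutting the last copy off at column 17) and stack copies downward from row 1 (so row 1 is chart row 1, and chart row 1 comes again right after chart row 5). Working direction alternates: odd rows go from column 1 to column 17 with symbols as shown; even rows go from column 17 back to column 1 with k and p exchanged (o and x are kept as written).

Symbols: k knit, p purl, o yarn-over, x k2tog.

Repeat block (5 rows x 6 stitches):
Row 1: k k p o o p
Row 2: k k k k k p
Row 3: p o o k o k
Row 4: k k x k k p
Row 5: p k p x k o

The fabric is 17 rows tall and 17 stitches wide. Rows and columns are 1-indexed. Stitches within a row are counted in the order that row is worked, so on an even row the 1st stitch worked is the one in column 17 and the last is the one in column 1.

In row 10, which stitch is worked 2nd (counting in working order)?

For row 10: chart row = ((10-1) mod 5) + 1 = 5; this is a WS (even) row.
Chart row 5 tiled across columns 1-17: p k p x k o p k p x k o p k p x k
WS: work from column 17 back to column 1 (reverse the tiled row), swapping k<->p (o and x unchanged).
Row 10 as worked: p x k p k o p x k p k o p x k p k
Stitch 2 in working order -> x

Result:
x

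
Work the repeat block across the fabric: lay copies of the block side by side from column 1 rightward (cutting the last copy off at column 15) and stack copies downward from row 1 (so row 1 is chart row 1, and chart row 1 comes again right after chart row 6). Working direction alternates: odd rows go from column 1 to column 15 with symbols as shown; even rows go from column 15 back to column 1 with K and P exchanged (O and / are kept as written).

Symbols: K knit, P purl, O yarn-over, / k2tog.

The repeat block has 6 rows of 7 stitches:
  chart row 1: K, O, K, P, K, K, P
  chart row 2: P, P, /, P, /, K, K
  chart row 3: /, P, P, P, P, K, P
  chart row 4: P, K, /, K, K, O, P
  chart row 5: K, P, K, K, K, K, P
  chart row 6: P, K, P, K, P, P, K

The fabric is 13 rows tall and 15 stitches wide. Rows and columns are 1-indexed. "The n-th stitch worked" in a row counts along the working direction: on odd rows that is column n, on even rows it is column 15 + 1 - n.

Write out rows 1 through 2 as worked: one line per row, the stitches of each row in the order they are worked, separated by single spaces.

== ROWS AS WORKED ==
K O K P K K P K O K P K K P K
K P P / K / K K P P / K / K K

Derivation:
Row 1: chart row 1, RS - tile across columns 1-15 and work as-is.
Row 2: chart row 2, WS - tiled (columns 1-15): P P / P / K K P P / P / K K P; work from column 15 back to 1 with K<->P swapped.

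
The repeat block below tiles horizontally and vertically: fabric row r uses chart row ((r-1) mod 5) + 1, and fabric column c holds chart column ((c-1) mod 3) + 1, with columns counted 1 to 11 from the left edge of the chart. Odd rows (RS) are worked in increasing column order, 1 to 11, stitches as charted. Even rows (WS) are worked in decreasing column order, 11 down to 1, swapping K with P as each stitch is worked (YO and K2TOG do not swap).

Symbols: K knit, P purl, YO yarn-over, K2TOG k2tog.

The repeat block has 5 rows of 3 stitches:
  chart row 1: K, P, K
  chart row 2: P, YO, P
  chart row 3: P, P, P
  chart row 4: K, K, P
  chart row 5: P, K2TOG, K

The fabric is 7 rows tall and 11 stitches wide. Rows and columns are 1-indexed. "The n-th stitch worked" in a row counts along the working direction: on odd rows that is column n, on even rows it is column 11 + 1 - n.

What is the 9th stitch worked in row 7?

== STITCH ==
P

Derivation:
Row 7: (7-1) mod 5 = 1, so use chart row 2. Odd row -> RS.
Chart row 2 tiled across columns 1-11: P YO P P YO P P YO P P YO
Right side: take the tiled row as-is (worked left to right from column 1).
Counting 9 along the worked row gives P.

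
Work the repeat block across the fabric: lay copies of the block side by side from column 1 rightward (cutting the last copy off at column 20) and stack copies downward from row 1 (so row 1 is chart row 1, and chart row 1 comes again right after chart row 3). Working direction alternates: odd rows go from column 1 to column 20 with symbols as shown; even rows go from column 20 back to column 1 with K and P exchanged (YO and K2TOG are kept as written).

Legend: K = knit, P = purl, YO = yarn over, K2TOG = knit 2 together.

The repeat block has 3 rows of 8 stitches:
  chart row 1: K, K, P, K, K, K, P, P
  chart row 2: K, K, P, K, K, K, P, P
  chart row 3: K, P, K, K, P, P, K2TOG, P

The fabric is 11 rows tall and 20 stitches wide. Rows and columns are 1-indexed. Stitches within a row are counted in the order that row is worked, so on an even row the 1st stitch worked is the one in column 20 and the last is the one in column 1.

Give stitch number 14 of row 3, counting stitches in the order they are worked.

Result:
P

Derivation:
Row 3 uses chart row ((3-1) mod 3)+1 = 3. Row 3 is odd, so RS.
Chart row 3 tiled across columns 1-20: K P K K P P K2TOG P K P K K P P K2TOG P K P K K
RS: work column 1 to column 20, symbols as charted — the tiled row is the row as worked.
Stitch 14 in working order -> P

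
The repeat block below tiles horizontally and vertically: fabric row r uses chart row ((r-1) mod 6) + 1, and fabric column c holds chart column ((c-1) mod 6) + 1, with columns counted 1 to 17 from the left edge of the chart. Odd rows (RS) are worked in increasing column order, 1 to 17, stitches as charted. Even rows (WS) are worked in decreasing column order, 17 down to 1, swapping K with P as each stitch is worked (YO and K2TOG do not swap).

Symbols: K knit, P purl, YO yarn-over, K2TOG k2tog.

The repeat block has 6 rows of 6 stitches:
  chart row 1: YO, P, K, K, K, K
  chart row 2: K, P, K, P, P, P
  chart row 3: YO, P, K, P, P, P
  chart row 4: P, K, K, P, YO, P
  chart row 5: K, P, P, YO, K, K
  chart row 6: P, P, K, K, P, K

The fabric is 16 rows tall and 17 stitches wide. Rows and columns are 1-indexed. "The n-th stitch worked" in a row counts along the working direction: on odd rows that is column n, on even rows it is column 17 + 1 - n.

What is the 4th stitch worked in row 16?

For row 16: chart row = ((16-1) mod 6) + 1 = 4; this is a WS (even) row.
Chart row 4 tiled across columns 1-17: P K K P YO P P K K P YO P P K K P YO
WS: work from column 17 back to column 1 (reverse the tiled row), swapping K<->P (YO and K2TOG unchanged).
Row 16 as worked: YO K P P K K YO K P P K K YO K P P K
Counting 4 along the worked row gives P.

Stitch:
P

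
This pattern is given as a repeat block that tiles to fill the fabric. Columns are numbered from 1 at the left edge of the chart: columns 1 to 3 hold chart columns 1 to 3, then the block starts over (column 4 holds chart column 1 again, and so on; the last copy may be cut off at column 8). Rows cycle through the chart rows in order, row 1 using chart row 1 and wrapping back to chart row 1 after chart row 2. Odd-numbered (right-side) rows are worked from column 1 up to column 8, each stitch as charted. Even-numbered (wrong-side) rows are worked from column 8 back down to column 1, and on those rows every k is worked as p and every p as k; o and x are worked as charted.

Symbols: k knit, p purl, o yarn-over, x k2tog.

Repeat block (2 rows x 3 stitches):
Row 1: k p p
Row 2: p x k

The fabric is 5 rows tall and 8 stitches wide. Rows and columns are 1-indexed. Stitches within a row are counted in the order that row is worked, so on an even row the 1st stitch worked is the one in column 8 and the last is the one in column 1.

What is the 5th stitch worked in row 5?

Result:
p

Derivation:
Row 5 uses chart row ((5-1) mod 2)+1 = 1. Row 5 is odd, so RS.
Chart row 1 tiled across columns 1-8: k p p k p p k p
RS: work column 1 to column 8, symbols as charted — the tiled row is the row as worked.
The 5th stitch worked is p.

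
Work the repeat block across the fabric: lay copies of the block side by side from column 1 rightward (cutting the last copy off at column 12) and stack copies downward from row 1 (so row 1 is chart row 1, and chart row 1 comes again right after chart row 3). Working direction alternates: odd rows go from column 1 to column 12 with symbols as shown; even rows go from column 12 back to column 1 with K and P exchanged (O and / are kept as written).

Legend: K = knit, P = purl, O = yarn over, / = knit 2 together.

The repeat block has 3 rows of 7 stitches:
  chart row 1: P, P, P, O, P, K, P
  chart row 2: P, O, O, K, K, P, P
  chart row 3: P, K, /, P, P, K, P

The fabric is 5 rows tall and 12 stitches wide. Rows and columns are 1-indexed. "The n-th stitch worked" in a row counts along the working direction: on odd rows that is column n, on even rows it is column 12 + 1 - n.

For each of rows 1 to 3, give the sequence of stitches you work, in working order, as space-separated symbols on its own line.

Row 1: chart row 1, RS - tile across columns 1-12 and work as-is.
Row 2: chart row 2, WS - tiled (columns 1-12): P O O K K P P P O O K K; work from column 12 back to 1 with K<->P swapped.
Row 3: chart row 3, RS - tile across columns 1-12 and work as-is.

Rows as worked:
P P P O P K P P P P O P
P P O O K K K P P O O K
P K / P P K P P K / P P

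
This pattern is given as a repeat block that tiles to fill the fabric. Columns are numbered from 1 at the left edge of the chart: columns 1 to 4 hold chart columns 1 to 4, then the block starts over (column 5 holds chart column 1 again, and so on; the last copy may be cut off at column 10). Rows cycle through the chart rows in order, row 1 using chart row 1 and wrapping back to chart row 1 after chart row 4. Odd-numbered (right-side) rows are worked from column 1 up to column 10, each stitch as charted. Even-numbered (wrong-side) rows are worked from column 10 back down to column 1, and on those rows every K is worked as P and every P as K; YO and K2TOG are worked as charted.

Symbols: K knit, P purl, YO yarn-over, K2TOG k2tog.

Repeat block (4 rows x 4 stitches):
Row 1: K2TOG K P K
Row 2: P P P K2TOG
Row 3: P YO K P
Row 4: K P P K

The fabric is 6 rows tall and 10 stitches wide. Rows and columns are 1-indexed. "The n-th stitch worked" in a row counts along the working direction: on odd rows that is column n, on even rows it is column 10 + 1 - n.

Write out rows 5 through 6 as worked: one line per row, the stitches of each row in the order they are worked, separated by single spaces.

Row 5: chart row 1, RS - tile across columns 1-10 and work as-is.
Row 6: chart row 2, WS - tiled (columns 1-10): P P P K2TOG P P P K2TOG P P; work from column 10 back to 1 with K<->P swapped.

== ROWS AS WORKED ==
K2TOG K P K K2TOG K P K K2TOG K
K K K2TOG K K K K2TOG K K K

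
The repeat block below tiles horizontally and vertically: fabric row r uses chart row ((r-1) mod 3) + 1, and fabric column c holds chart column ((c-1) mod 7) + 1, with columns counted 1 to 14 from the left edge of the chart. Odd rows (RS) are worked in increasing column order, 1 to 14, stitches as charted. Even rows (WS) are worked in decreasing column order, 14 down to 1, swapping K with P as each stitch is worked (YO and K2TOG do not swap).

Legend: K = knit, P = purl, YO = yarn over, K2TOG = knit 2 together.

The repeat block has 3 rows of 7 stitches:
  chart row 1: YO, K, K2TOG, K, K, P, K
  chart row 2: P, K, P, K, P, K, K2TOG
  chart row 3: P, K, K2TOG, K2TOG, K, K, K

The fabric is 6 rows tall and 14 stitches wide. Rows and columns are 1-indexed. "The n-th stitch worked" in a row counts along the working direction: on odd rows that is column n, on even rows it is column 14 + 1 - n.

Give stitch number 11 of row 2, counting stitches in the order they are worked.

For row 2: chart row = ((2-1) mod 3) + 1 = 2; this is a WS (even) row.
Chart row 2 tiled across columns 1-14: P K P K P K K2TOG P K P K P K K2TOG
WS row: flip the tiled sequence (start at column 14) and apply K<->P; YO and K2TOG stay.
Row 2 as worked: K2TOG P K P K P K K2TOG P K P K P K
Stitch 11 in working order -> P

Stitch:
P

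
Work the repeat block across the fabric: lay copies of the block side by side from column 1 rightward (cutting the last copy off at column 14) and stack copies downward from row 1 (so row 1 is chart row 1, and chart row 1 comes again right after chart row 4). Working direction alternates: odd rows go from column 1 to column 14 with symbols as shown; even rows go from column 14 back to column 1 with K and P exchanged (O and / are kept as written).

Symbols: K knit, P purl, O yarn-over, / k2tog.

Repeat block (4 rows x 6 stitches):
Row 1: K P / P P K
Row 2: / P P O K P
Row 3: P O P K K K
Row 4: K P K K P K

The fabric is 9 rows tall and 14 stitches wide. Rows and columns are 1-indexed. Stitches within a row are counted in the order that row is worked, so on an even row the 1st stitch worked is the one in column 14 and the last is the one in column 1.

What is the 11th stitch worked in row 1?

Result:
P

Derivation:
Row 1: (1-1) mod 4 = 0, so use chart row 1. Odd row -> RS.
Chart row 1 tiled across columns 1-14: K P / P P K K P / P P K K P
RS row: no reversal, no swap; stitch n worked = column n.
Stitch 11 in working order -> P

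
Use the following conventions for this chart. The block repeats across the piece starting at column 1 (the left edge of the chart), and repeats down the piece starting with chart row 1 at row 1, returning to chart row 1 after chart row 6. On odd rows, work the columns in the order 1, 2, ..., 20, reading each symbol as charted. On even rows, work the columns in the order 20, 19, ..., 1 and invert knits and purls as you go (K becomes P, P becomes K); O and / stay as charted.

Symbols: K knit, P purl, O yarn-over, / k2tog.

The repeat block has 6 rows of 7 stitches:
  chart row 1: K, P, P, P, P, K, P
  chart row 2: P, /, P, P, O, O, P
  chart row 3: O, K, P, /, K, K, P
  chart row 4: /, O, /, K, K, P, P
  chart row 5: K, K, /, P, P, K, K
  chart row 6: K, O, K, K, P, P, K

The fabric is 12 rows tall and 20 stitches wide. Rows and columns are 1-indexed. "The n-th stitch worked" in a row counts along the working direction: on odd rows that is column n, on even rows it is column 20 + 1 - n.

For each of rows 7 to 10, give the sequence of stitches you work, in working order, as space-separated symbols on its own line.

Rows as worked:
K P P P P K P K P P P P K P K P P P P K
O O K K / K K O O K K / K K O O K K / K
O K P / K K P O K P / K K P O K P / K K
K P P / O / K K P P / O / K K P P / O /

Derivation:
Row 7: chart row 1, RS - tile across columns 1-20 and work as-is.
Row 8: chart row 2, WS - tiled (columns 1-20): P / P P O O P P / P P O O P P / P P O O; work from column 20 back to 1 with K<->P swapped.
Row 9: chart row 3, RS - tile across columns 1-20 and work as-is.
Row 10: chart row 4, WS - tiled (columns 1-20): / O / K K P P / O / K K P P / O / K K P; work from column 20 back to 1 with K<->P swapped.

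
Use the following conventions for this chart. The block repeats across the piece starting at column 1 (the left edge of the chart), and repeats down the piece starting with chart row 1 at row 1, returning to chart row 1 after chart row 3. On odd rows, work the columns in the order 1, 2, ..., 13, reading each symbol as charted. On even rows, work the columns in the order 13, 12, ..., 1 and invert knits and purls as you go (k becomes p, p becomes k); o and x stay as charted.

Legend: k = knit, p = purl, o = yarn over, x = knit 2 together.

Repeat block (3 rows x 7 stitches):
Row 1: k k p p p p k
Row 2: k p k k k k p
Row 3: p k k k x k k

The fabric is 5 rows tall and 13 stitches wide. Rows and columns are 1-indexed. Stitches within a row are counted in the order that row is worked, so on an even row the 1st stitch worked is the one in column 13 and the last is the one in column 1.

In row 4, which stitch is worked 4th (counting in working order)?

Row 4: (4-1) mod 3 = 0, so use chart row 1. Even row -> WS.
Chart row 1 tiled across columns 1-13: k k p p p p k k k p p p p
WS row: flip the tiled sequence (start at column 13) and apply k<->p; o and x stay.
Row 4 as worked: k k k k p p p k k k k p p
Counting 4 along the worked row gives k.

== STITCH ==
k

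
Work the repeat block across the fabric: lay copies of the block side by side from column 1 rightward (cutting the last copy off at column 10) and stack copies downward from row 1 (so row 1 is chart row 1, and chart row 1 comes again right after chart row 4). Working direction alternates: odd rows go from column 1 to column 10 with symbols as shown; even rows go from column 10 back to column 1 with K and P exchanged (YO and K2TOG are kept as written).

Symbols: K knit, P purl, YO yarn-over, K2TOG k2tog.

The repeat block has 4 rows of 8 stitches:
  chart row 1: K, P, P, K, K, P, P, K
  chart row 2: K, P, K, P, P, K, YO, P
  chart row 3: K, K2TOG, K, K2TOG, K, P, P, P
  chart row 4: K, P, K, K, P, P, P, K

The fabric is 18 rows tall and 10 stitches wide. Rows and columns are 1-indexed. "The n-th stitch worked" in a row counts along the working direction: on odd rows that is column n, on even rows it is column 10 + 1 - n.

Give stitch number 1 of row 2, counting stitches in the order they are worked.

== STITCH ==
K

Derivation:
For row 2: chart row = ((2-1) mod 4) + 1 = 2; this is a WS (even) row.
Chart row 2 tiled across columns 1-10: K P K P P K YO P K P
WS row: flip the tiled sequence (start at column 10) and apply K<->P; YO and K2TOG stay.
Row 2 as worked: K P K YO P K K P K P
Stitch 1 in working order -> K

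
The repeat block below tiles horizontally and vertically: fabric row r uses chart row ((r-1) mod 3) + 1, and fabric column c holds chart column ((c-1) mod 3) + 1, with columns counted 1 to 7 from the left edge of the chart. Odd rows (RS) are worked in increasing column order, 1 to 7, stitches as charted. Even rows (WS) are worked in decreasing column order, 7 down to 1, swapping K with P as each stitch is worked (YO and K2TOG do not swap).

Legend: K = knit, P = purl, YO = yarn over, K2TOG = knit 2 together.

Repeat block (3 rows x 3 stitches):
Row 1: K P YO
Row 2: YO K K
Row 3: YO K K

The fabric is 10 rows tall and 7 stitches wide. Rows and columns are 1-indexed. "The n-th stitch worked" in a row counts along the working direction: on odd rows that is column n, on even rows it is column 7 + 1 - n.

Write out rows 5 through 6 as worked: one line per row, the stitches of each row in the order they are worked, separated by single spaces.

Row 5: chart row 2, RS - tile across columns 1-7 and work as-is.
Row 6: chart row 3, WS - tiled (columns 1-7): YO K K YO K K YO; work from column 7 back to 1 with K<->P swapped.

Rows as worked:
YO K K YO K K YO
YO P P YO P P YO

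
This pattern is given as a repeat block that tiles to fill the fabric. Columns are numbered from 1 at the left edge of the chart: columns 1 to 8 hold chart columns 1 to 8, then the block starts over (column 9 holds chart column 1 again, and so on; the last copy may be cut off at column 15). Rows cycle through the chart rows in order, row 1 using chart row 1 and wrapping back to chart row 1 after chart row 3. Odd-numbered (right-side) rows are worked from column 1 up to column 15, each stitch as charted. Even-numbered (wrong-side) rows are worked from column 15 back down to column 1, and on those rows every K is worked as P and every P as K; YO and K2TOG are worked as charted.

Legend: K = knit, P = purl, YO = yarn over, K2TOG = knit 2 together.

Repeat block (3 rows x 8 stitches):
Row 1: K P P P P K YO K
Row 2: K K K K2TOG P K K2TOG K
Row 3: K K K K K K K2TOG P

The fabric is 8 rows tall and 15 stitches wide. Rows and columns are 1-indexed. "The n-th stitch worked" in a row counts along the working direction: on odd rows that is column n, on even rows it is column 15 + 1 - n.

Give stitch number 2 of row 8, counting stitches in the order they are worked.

Row 8 uses chart row ((8-1) mod 3)+1 = 2. Row 8 is even, so WS.
Chart row 2 tiled across columns 1-15: K K K K2TOG P K K2TOG K K K K K2TOG P K K2TOG
Wrong side: read the tiled row from column 15 down to 1 and exchange K with P (leave YO, K2TOG).
Row 8 as worked: K2TOG P K K2TOG P P P P K2TOG P K K2TOG P P P
Stitch 2 in working order -> P

== STITCH ==
P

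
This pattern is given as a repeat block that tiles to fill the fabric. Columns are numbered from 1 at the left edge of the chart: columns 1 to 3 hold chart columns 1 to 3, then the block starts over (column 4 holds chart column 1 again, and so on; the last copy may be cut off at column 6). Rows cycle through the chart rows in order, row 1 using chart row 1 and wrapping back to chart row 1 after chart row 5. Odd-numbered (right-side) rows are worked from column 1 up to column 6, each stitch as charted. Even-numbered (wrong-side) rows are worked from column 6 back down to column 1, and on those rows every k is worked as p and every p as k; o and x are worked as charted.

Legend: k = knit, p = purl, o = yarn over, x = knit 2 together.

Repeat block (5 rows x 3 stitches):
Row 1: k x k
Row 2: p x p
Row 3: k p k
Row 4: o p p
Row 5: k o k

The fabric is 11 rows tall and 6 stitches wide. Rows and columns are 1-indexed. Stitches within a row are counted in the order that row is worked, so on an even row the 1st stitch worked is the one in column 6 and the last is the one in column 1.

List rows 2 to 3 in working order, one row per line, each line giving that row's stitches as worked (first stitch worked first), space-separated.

Row 2: chart row 2, WS - tiled (columns 1-6): p x p p x p; work from column 6 back to 1 with k<->p swapped.
Row 3: chart row 3, RS - tile across columns 1-6 and work as-is.

Rows as worked:
k x k k x k
k p k k p k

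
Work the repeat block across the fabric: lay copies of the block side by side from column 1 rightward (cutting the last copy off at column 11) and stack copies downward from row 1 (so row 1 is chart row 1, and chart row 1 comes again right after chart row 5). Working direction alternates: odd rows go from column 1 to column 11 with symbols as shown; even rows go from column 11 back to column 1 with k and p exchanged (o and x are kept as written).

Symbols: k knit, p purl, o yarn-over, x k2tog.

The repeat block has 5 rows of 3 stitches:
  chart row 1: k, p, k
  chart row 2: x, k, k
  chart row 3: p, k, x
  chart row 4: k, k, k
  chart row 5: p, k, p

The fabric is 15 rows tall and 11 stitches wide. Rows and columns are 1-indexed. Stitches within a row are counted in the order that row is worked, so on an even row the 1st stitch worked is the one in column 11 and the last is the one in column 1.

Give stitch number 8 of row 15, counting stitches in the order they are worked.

Row 15 uses chart row ((15-1) mod 5)+1 = 5. Row 15 is odd, so RS.
Chart row 5 tiled across columns 1-11: p k p p k p p k p p k
RS row: no reversal, no swap; stitch n worked = column n.
The 8th stitch worked is k.

Result:
k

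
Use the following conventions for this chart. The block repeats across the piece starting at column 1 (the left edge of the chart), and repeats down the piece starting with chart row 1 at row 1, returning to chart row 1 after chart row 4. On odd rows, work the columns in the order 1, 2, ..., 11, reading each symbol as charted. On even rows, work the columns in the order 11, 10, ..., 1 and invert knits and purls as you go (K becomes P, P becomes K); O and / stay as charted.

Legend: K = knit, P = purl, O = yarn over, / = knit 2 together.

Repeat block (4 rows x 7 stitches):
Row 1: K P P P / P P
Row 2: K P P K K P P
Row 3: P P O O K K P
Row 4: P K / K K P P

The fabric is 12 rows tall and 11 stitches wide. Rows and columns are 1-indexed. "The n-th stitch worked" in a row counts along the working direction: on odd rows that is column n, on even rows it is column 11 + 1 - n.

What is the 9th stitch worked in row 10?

Result:
K

Derivation:
Row 10: (10-1) mod 4 = 1, so use chart row 2. Even row -> WS.
Chart row 2 tiled across columns 1-11: K P P K K P P K P P K
Wrong side: read the tiled row from column 11 down to 1 and exchange K with P (leave O, /).
Row 10 as worked: P K K P K K P P K K P
The 9th stitch worked is K.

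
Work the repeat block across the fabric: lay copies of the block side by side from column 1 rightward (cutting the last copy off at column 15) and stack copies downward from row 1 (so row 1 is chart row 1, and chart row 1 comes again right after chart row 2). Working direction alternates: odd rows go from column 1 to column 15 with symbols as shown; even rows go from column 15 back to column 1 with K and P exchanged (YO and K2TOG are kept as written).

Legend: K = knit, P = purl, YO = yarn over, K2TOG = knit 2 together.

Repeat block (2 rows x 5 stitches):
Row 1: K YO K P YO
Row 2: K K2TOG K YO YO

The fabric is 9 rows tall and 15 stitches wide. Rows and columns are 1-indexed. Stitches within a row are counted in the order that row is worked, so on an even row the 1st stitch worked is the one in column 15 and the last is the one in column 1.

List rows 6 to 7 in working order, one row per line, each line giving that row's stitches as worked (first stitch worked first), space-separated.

Rows as worked:
YO YO P K2TOG P YO YO P K2TOG P YO YO P K2TOG P
K YO K P YO K YO K P YO K YO K P YO

Derivation:
Row 6: chart row 2, WS - tiled (columns 1-15): K K2TOG K YO YO K K2TOG K YO YO K K2TOG K YO YO; work from column 15 back to 1 with K<->P swapped.
Row 7: chart row 1, RS - tile across columns 1-15 and work as-is.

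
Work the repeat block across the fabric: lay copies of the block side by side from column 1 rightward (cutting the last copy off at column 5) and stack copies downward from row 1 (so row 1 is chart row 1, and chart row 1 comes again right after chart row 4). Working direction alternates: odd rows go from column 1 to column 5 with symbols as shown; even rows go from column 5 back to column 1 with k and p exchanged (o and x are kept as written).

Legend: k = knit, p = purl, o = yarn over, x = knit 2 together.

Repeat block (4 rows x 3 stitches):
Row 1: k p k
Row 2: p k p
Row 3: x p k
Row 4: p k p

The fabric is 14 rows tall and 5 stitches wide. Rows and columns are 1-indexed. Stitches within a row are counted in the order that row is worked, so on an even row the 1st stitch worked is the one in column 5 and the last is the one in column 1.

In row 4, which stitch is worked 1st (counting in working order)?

Result:
p

Derivation:
For row 4: chart row = ((4-1) mod 4) + 1 = 4; this is a WS (even) row.
Chart row 4 tiled across columns 1-5: p k p p k
WS row: flip the tiled sequence (start at column 5) and apply k<->p; o and x stay.
Row 4 as worked: p k k p k
The 1st stitch worked is p.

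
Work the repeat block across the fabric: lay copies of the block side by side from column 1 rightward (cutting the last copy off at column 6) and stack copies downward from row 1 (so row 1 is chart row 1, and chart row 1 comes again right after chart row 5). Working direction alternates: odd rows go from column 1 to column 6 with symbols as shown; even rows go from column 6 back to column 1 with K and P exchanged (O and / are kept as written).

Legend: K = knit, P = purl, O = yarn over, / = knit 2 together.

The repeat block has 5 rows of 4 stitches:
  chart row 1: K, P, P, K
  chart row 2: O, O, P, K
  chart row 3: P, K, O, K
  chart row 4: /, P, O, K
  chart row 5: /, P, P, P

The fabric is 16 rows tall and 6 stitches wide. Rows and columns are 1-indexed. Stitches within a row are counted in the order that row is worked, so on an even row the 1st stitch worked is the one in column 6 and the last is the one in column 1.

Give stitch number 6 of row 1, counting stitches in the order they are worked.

Row 1 uses chart row ((1-1) mod 5)+1 = 1. Row 1 is odd, so RS.
Chart row 1 tiled across columns 1-6: K P P K K P
RS row: no reversal, no swap; stitch n worked = column n.
Counting 6 along the worked row gives P.

== STITCH ==
P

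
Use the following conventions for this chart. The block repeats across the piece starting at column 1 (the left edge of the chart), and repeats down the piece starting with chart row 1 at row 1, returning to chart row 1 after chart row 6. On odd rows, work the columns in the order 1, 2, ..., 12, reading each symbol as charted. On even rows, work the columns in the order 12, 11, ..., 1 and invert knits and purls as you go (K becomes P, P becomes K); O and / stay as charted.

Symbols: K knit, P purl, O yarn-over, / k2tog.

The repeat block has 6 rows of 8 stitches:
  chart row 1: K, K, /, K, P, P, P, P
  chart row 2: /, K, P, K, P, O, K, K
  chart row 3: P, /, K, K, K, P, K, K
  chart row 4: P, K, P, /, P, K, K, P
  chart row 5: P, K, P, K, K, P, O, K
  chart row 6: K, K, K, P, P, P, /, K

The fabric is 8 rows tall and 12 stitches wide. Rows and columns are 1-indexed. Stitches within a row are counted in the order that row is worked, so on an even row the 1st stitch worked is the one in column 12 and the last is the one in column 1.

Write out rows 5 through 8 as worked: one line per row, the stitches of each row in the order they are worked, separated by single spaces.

Row 5: chart row 5, RS - tile across columns 1-12 and work as-is.
Row 6: chart row 6, WS - tiled (columns 1-12): K K K P P P / K K K K P; work from column 12 back to 1 with K<->P swapped.
Row 7: chart row 1, RS - tile across columns 1-12 and work as-is.
Row 8: chart row 2, WS - tiled (columns 1-12): / K P K P O K K / K P K; work from column 12 back to 1 with K<->P swapped.

Result:
P K P K K P O K P K P K
K P P P P / K K K P P P
K K / K P P P P K K / K
P K P / P P O K P K P /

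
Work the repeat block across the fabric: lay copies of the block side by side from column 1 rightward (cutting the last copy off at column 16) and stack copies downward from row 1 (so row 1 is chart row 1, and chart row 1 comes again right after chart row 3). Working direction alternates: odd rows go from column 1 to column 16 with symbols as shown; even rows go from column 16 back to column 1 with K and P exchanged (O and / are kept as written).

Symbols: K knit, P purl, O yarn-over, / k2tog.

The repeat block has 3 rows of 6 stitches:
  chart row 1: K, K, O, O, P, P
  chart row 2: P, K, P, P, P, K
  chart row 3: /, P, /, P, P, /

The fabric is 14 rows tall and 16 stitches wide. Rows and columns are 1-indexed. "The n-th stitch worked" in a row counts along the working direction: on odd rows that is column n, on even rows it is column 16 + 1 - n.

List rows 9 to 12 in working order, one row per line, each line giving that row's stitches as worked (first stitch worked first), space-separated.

Row 9: chart row 3, RS - tile across columns 1-16 and work as-is.
Row 10: chart row 1, WS - tiled (columns 1-16): K K O O P P K K O O P P K K O O; work from column 16 back to 1 with K<->P swapped.
Row 11: chart row 2, RS - tile across columns 1-16 and work as-is.
Row 12: chart row 3, WS - tiled (columns 1-16): / P / P P / / P / P P / / P / P; work from column 16 back to 1 with K<->P swapped.

Rows as worked:
/ P / P P / / P / P P / / P / P
O O P P K K O O P P K K O O P P
P K P P P K P K P P P K P K P P
K / K / / K K / K / / K K / K /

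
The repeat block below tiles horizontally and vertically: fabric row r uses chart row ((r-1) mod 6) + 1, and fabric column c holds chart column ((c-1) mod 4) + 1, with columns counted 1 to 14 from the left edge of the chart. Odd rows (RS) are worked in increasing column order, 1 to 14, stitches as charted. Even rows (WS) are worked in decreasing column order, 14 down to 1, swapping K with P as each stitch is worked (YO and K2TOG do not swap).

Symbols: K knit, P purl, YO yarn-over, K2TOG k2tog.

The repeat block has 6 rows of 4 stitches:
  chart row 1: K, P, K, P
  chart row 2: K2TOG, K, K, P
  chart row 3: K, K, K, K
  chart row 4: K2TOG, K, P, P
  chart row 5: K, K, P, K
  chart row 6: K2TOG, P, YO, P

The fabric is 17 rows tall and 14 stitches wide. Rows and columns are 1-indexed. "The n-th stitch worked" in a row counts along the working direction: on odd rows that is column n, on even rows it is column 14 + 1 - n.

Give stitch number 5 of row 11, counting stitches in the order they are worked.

For row 11: chart row = ((11-1) mod 6) + 1 = 5; this is a RS (odd) row.
Chart row 5 tiled across columns 1-14: K K P K K K P K K K P K K K
Right side: take the tiled row as-is (worked left to right from column 1).
Counting 5 along the worked row gives K.

Stitch:
K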